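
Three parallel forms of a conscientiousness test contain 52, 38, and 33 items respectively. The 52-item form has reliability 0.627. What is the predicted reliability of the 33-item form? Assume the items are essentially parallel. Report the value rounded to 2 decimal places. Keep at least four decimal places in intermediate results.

The 38-item form is not needed; work directly from the 52-item form with n = 33/52 = 0.6346.
r_{33} = n·r / (1 + (n − 1)·r) = 0.3979 / 0.7709 ≈ 0.5161

0.52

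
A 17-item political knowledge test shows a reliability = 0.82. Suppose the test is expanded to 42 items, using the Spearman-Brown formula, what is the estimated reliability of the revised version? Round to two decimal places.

The new length is 42/17 = 2.4706 times the old.
By Spearman-Brown, r_new = n r / (1 + (n − 1) r).
r_new = 2.4706·0.82 / [1 + (2.4706 − 1)·0.82]
     = 2.0259 / 2.2059 = 0.9184

0.92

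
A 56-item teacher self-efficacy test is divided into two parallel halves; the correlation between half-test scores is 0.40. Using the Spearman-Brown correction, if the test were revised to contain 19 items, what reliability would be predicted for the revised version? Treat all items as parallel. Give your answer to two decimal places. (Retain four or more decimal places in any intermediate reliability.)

Spearman-Brown correction (n = 2): r_full = 2·0.40/(1 + 0.40) = 0.5714
Length factor from 56 to 19 items: n = 19/56 = 0.3393
r_new = n·r_full / (1 + (n − 1)·r_full) = 0.1939 / 0.6225 ≈ 0.3115

0.31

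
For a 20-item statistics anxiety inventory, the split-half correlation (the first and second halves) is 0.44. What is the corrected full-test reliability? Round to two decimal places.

0.61

Each half is half the length of the full test, so the full test is n = 2 times a half.
r_full = 2(0.44) / (1 + 0.44)
       = 0.8800 / 1.4400 = 0.6111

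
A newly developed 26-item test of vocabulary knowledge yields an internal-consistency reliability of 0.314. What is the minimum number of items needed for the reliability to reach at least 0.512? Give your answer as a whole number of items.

60

Rearranging the Spearman-Brown formula for n,
n = r_target (1 − r_old) / [ r_old (1 − r_target) ]
n = [0.512 × 0.686] / [0.314 × 0.488]
n = 0.351232 / 0.153232 ≈ 2.2922
2.2922 × 26 = 59.60 → 60 items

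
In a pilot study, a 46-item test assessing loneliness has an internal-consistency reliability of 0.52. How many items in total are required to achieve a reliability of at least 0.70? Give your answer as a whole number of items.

100

Rearranging the Spearman-Brown formula for n,
n = r_target (1 − r_old) / [ r_old (1 − r_target) ]
n = 0.70 × (1 − 0.52) / [ 0.52 × (1 − 0.70) ]
n = 0.3360 / 0.1560 ≈ 2.1538
2.1538 × 46 = 99.07 → 100 items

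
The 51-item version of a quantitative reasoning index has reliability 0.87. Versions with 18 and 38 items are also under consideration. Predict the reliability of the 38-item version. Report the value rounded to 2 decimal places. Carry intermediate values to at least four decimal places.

0.83

The 18-item form is not needed; work directly from the 51-item form with n = 38/51 = 0.7451.
r_{38} = n·r / (1 + (n − 1)·r) = 0.6482 / 0.7782 ≈ 0.8329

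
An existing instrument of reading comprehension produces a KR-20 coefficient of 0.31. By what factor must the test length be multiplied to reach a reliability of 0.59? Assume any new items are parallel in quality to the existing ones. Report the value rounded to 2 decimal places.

n = 0.59(1 − 0.31) / [0.31(1 − 0.59)]
n = 0.4071 / 0.1271 ≈ 3.2030

3.20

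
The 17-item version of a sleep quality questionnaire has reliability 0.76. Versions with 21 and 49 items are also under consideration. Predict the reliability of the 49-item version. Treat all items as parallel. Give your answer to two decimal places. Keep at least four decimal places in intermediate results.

Only the ratio of lengths matters: n = 49/17 = 2.8824
r_{49} = n·r / (1 + (n − 1)·r) = 2.1906 / 2.4306 ≈ 0.9013

0.90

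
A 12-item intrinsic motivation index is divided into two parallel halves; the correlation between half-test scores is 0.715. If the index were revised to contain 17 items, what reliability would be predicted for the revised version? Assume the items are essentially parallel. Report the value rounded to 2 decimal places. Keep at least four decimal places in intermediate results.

0.88

Spearman-Brown correction (n = 2): r_full = 2·0.715/(1 + 0.715) = 0.8338
Then adjust to 17 items: n = 17/12 = 1.4167
r_new = n·r_full / (1 + (n − 1)·r_full) = 1.1812 / 1.3474 ≈ 0.8767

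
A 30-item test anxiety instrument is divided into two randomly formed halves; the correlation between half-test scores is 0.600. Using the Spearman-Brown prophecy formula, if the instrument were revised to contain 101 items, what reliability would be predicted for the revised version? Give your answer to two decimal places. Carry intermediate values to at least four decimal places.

Full-test reliability from the split-half r: r_full = 2(0.600)/(1 + 0.600) = 0.7500
Then adjust to 101 items: n = 101/30 = 3.3667
r_new = n·r_full / (1 + (n − 1)·r_full) = 2.5250 / 2.7750 ≈ 0.9099

0.91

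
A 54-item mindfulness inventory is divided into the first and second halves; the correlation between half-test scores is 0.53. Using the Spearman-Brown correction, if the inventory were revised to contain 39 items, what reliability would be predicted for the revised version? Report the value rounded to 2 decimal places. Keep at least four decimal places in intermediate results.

0.62

First correct the split-half correlation to full-test reliability: r_full = 2 × 0.53 / (1 + 0.53) ≈ 0.6928
Length factor from 54 to 39 items: n = 39/54 = 0.7222
r_new = n·r_full / (1 + (n − 1)·r_full) = 0.5003 / 0.8075 ≈ 0.6196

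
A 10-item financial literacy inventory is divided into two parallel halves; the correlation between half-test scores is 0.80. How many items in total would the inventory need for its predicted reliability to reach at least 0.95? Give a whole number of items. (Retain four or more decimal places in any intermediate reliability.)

r_full = 2(0.80)/(1 + 0.80) = 0.8889
n = r_tgt(1 − r_full) / [r_full(1 − r_tgt)] = 0.95 × 0.1111 / (0.8889 × 0.05) ≈ 2.3747
Required items = 2.3747 × 10 = 23.75, so 24 items.

24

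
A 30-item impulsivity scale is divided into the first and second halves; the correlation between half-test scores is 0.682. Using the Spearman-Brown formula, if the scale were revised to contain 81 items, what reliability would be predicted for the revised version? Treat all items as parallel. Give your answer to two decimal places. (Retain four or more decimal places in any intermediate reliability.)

Full-test reliability from the split-half r: r_full = 2(0.682)/(1 + 0.682) = 0.8109
Length factor from 30 to 81 items: n = 81/30 = 2.7000
r_new = n·r_full / (1 + (n − 1)·r_full) = 2.1894 / 2.3785 ≈ 0.9205

0.92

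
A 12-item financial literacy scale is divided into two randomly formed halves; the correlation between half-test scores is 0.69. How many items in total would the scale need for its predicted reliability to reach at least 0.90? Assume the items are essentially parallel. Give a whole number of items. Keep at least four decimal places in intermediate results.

r_full = 2(0.69)/(1 + 0.69) = 0.8166
n = r_tgt(1 − r_full) / [r_full(1 − r_tgt)] = 0.90 × 0.1834 / (0.8166 × 0.10) ≈ 2.0213
Required items = 2.0213 × 12 = 24.26, so 25 items.

25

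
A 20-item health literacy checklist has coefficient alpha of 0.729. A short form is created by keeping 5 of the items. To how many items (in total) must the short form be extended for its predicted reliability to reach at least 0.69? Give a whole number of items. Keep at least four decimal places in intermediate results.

17

First, r for the 5-item form: n = 5/20 = 0.2500, so r_5 = 0.2500·0.729/(1 + (0.2500 − 1)·0.729) = 0.4021
Length factor from the short form to reach 0.69: n' = 0.69(1 − 0.4021) / [0.4021(1 − 0.69)] ≈ 3.3096
Items = 3.3096 × 5 ≈ 16.55 → 17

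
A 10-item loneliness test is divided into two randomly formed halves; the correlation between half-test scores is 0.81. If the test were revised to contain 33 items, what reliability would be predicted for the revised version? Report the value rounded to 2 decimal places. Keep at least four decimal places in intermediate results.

Full-test reliability from the split-half r: r_full = 2(0.81)/(1 + 0.81) = 0.8950
Then adjust to 33 items: n = 33/10 = 3.3000
r_new = n·r_full / (1 + (n − 1)·r_full) = 2.9535 / 3.0585 ≈ 0.9657

0.97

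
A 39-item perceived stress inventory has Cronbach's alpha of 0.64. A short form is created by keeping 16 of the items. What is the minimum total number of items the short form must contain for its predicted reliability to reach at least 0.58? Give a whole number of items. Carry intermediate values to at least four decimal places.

Short-form reliability: n = 16/39 = 0.4103; r_16 = n·r/(1+(n−1)r) ≈ 0.4218
Length factor from the short form to reach 0.58: n' = 0.58(1 − 0.4218) / [0.4218(1 − 0.58)] ≈ 1.8930
Total items = 1.8930 × 16 = 30.29, rounded up to 31.

31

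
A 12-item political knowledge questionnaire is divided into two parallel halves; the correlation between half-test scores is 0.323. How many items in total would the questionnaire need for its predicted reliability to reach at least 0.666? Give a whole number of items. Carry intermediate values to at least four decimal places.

26

r_full = 2(0.323)/(1 + 0.323) = 0.4883
Solve Spearman-Brown for n: n = 0.666(1 − 0.4883) / [0.4883(1 − 0.666)] = 2.0896
Required items = 2.0896 × 12 = 25.08, so 26 items.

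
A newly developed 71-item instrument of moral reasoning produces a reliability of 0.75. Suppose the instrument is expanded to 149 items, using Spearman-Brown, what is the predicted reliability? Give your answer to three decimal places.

0.863

The new length is 149/71 = 2.0986 times the old.
Spearman-Brown: r_new = n·r / (1 + (n − 1)·r)
r_new = 2.0986·0.75 / [1 + (2.0986 − 1)·0.75]
     = 1.5739 / 1.8239 = 0.8629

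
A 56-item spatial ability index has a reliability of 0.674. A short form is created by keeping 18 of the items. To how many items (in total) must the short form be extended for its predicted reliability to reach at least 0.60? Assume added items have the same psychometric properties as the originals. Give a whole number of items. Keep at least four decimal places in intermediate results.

First, r for the 18-item form: n = 18/56 = 0.3214, so r_18 = 0.3214·0.674/(1 + (0.3214 − 1)·0.674) = 0.3992
Length factor from the short form to reach 0.60: n' = 0.60(1 − 0.3992) / [0.3992(1 − 0.60)] ≈ 2.2575
Items = 2.2575 × 18 ≈ 40.63 → 41

41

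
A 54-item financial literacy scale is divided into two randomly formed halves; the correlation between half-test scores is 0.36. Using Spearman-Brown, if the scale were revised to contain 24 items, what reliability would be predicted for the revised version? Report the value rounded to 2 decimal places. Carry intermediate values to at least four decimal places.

Full-test reliability from the split-half r: r_full = 2(0.36)/(1 + 0.36) = 0.5294
Length factor from 54 to 24 items: n = 24/54 = 0.4444
r_new = n·r_full / (1 + (n − 1)·r_full) = 0.2353 / 0.7059 ≈ 0.3333

0.33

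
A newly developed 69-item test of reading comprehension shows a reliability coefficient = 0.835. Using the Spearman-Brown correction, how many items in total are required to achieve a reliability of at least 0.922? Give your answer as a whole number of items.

Spearman-Brown solved for the length factor n:
n = r_target (1 − r_old) / [ r_old (1 − r_target) ]
n = [0.922 × 0.165] / [0.835 × 0.078]
  = 0.152130 / 0.065130 = 2.3358
So the test needs 2.3358 × 69 ≈ 161.17 items; rounding up, 162.

162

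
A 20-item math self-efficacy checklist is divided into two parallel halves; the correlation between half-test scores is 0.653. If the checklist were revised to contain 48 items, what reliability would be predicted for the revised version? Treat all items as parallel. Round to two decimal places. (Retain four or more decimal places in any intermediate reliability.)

0.90

Full-test reliability from the split-half r: r_full = 2(0.653)/(1 + 0.653) = 0.7901
Length factor from 20 to 48 items: n = 48/20 = 2.4000
r_new = n·r_full / (1 + (n − 1)·r_full) = 1.8962 / 2.1061 ≈ 0.9003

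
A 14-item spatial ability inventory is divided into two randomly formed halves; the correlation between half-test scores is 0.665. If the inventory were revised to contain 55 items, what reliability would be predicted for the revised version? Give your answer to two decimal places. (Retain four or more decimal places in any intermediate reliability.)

0.94

Full-test reliability from the split-half r: r_full = 2(0.665)/(1 + 0.665) = 0.7988
Length factor from 14 to 55 items: n = 55/14 = 3.9286
r_new = n·r_full / (1 + (n − 1)·r_full) = 3.1382 / 3.3394 ≈ 0.9397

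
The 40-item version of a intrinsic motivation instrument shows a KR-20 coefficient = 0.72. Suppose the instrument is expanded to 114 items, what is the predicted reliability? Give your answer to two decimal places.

0.88

The new length is 114/40 = 2.85 times the old.
Spearman-Brown: r_new = n·r / (1 + (n − 1)·r)
r_new = (2.85 × 0.72) / (1 + (2.85 − 1) × 0.72)
     = 2.0520 / 2.3320 = 0.8799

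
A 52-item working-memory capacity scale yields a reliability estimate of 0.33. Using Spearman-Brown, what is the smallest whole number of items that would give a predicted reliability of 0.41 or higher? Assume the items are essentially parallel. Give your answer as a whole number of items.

n = [0.41 × 0.67] / [0.33 × 0.59]
n = 0.2747 / 0.1947 ≈ 1.4109
So the test needs 1.4109 × 52 ≈ 73.37 items; rounding up, 74.

74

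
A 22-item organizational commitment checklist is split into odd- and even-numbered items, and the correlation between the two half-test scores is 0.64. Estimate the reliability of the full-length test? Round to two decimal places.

0.78

The full test is twice the length of either half (n = 2).
r_full = 2(0.64) / (1 + 0.64)
r_full = 1.2800 / 1.6400 ≈ 0.7805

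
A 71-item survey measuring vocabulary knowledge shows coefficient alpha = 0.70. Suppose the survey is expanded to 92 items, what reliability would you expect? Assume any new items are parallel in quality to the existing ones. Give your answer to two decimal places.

0.75

The new length is 92/71 = 1.2958 times the old.
By Spearman-Brown, r_new = n r / (1 + (n − 1) r).
r_new = (1.2958 × 0.70) / (1 + (1.2958 − 1) × 0.70)
     = 0.9071 / 1.2071 = 0.7515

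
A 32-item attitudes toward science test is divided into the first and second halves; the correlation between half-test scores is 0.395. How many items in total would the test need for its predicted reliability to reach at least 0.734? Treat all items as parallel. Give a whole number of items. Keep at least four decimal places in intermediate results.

68

Corrected full-test reliability: r_full = 2 × 0.395 / (1 + 0.395) ≈ 0.5663
n = r_tgt(1 − r_full) / [r_full(1 − r_tgt)] = 0.734 × 0.4337 / (0.5663 × 0.266) ≈ 2.1133
Required items = 2.1133 × 32 = 67.63, so 68 items.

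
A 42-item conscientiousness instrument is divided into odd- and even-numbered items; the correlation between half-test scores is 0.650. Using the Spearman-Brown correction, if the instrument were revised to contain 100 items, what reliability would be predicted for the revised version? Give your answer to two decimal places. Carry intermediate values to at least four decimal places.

Full-test reliability from the split-half r: r_full = 2(0.650)/(1 + 0.650) = 0.7879
Then adjust to 100 items: n = 100/42 = 2.3810
r_new = n·r_full / (1 + (n − 1)·r_full) = 1.8760 / 2.0881 ≈ 0.8984

0.90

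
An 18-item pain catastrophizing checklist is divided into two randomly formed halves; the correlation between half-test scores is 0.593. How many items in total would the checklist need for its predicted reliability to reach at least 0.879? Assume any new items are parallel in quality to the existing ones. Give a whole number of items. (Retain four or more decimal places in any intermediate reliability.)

r_full = 2(0.593)/(1 + 0.593) = 0.7445
n = r_tgt(1 − r_full) / [r_full(1 − r_tgt)] = 0.879 × 0.2555 / (0.7445 × 0.121) ≈ 2.4930
Items = 2.4930 × 18 ≈ 44.87 → 45

45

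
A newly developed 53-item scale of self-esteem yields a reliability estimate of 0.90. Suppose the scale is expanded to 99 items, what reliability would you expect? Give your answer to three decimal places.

The new length is 99/53 = 1.8679 times the old.
r_new = 1.8679·0.90 / [1 + (1.8679 − 1)·0.90]
r_new = 1.6811 / 1.7811 ≈ 0.9439

0.944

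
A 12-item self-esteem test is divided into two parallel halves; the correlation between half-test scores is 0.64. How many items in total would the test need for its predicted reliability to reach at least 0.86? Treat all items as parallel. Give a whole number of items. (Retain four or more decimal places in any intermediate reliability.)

21

r_full = 2(0.64)/(1 + 0.64) = 0.7805
n = r_tgt(1 − r_full) / [r_full(1 − r_tgt)] = 0.86 × 0.2195 / (0.7805 × 0.14) ≈ 1.7276
Items = 1.7276 × 12 ≈ 20.73 → 21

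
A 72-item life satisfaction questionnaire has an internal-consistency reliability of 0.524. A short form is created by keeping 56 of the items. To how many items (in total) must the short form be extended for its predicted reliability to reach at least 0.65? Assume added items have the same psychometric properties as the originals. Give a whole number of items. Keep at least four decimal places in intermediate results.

122

Short-form reliability: n = 56/72 = 0.7778; r_56 = n·r/(1+(n−1)r) ≈ 0.4613
Then solve for n' with r_old = 0.4613, r_target = 0.65: n' = 0.65(1 − 0.4613)/[0.4613(1 − 0.65)] = 2.1687
Items = 2.1687 × 56 ≈ 121.45 → 122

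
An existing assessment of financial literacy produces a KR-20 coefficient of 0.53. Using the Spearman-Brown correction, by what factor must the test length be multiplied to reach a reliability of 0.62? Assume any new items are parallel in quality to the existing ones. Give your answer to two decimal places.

1.45

n = [0.62 × 0.47] / [0.53 × 0.38]
n = 0.2914 / 0.2014 ≈ 1.4469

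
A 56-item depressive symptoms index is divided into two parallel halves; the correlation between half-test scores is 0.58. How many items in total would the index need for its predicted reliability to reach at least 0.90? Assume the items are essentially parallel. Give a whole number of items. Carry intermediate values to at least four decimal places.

r_full = 2(0.58)/(1 + 0.58) = 0.7342
n = r_tgt(1 − r_full) / [r_full(1 − r_tgt)] = 0.90 × 0.2658 / (0.7342 × 0.10) ≈ 3.2582
Required items = 3.2582 × 56 = 182.46, so 183 items.

183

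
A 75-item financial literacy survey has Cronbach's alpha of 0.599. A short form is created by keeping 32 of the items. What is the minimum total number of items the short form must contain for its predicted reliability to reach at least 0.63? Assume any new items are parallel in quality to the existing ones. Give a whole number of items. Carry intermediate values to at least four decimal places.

Short-form reliability: n = 32/75 = 0.4267; r_32 = n·r/(1+(n−1)r) ≈ 0.3893
Length factor from the short form to reach 0.63: n' = 0.63(1 − 0.3893) / [0.3893(1 − 0.63)] ≈ 2.6711
Items = 2.6711 × 32 ≈ 85.48 → 86

86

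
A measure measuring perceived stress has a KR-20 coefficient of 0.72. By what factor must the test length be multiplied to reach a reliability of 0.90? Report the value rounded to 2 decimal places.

3.50

Invert Spearman-Brown to solve for n:
n = r*(1 − r) / [ r (1 − r*) ]
n = [0.90 × 0.28] / [0.72 × 0.10]
n = 0.2520 / 0.0720 ≈ 3.5000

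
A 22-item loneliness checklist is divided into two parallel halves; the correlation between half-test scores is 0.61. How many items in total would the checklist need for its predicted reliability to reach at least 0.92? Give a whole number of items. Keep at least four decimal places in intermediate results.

Corrected full-test reliability: r_full = 2 × 0.61 / (1 + 0.61) ≈ 0.7578
Solve Spearman-Brown for n: n = 0.92(1 − 0.7578) / [0.7578(1 − 0.92)] = 3.6755
Required items = 3.6755 × 22 = 80.86, so 81 items.

81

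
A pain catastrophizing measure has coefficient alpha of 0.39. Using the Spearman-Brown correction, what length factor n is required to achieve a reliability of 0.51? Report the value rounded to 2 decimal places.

Spearman-Brown solved for the length factor n:
n = r_target (1 − r_old) / [ r_old (1 − r_target) ]
n = 0.51(1 − 0.39) / [0.39(1 − 0.51)]
  = 0.3111 / 0.1911 = 1.6279

1.63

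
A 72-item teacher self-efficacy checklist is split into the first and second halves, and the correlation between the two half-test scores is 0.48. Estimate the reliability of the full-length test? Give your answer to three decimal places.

0.649

r_full = 2r_hh / (1 + r_hh) = 2 × 0.48 / (1 + 0.48)
       = 0.9600 / 1.4800 = 0.6486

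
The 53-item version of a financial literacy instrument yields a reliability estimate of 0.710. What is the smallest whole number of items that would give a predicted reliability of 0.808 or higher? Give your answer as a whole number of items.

Rearranging the Spearman-Brown formula for n,
n = r_target (1 − r_old) / [ r_old (1 − r_target) ]
n = [0.808 × 0.290] / [0.710 × 0.192]
  = 0.234320 / 0.136320 = 1.7189
So the test needs 1.7189 × 53 ≈ 91.10 items; rounding up, 92.

92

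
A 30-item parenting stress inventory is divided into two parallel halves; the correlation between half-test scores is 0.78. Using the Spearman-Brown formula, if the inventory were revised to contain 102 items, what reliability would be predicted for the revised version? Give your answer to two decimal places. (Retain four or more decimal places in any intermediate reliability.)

0.96

Full-test reliability from the split-half r: r_full = 2(0.78)/(1 + 0.78) = 0.8764
Then adjust to 102 items: n = 102/30 = 3.4000
r_new = n·r_full / (1 + (n − 1)·r_full) = 2.9798 / 3.1034 ≈ 0.9602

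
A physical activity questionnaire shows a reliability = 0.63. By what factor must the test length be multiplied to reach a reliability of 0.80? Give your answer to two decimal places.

2.35

n = [0.80 × 0.37] / [0.63 × 0.20]
  = 0.2960 / 0.1260 = 2.3492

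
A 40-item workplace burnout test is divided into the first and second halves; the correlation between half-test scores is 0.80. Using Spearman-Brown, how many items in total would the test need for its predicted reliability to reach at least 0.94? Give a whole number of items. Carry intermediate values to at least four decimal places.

r_full = 2(0.80)/(1 + 0.80) = 0.8889
n = r_tgt(1 − r_full) / [r_full(1 − r_tgt)] = 0.94 × 0.1111 / (0.8889 × 0.06) ≈ 1.9581
Required items = 1.9581 × 40 = 78.32, so 79 items.

79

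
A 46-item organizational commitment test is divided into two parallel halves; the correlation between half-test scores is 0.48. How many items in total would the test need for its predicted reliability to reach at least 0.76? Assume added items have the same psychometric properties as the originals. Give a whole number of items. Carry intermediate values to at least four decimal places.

r_full = 2(0.48)/(1 + 0.48) = 0.6486
n = r_tgt(1 − r_full) / [r_full(1 − r_tgt)] = 0.76 × 0.3514 / (0.6486 × 0.24) ≈ 1.7156
Items = 1.7156 × 46 ≈ 78.92 → 79

79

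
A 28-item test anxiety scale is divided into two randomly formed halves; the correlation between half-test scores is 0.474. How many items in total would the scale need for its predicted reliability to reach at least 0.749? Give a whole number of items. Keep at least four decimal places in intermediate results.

r_full = 2(0.474)/(1 + 0.474) = 0.6431
Solve Spearman-Brown for n: n = 0.749(1 − 0.6431) / [0.6431(1 − 0.749)] = 1.6561
Items = 1.6561 × 28 ≈ 46.37 → 47

47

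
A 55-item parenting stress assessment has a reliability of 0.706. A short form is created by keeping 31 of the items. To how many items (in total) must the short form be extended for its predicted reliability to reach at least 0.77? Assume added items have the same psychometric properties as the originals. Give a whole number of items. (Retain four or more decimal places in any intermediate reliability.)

Short-form reliability: n = 31/55 = 0.5636; r_31 = n·r/(1+(n−1)r) ≈ 0.5751
Then solve for n' with r_old = 0.5751, r_target = 0.77: n' = 0.77(1 − 0.5751)/[0.5751(1 − 0.77)] = 2.4735
Total items = 2.4735 × 31 = 76.68, rounded up to 77.

77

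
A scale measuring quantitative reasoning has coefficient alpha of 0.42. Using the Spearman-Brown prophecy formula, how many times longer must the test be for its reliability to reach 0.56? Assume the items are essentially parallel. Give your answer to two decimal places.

Invert Spearman-Brown to solve for n:
n = r_target (1 − r_old) / [ r_old (1 − r_target) ]
n = 0.56(1 − 0.42) / [0.42(1 − 0.56)]
  = 0.3248 / 0.1848 = 1.7576

1.76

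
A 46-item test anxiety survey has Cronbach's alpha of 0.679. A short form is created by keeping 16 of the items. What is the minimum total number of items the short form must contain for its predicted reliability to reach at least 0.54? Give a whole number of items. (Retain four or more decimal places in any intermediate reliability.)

Short-form reliability: n = 16/46 = 0.3478; r_16 = n·r/(1+(n−1)r) ≈ 0.4239
Then solve for n' with r_old = 0.4239, r_target = 0.54: n' = 0.54(1 − 0.4239)/[0.4239(1 − 0.54)] = 1.5954
Total items = 1.5954 × 16 = 25.53, rounded up to 26.

26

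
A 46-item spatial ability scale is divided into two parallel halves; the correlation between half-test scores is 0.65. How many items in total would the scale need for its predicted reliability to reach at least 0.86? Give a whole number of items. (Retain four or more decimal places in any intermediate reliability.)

r_full = 2(0.65)/(1 + 0.65) = 0.7879
Solve Spearman-Brown for n: n = 0.86(1 − 0.7879) / [0.7879(1 − 0.86)] = 1.6536
Required items = 1.6536 × 46 = 76.07, so 77 items.

77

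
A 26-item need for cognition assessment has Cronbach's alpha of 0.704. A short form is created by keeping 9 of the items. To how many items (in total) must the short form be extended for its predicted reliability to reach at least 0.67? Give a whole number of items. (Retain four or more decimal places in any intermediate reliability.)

23

First, r for the 9-item form: n = 9/26 = 0.3462, so r_9 = 0.3462·0.704/(1 + (0.3462 − 1)·0.704) = 0.4516
Length factor from the short form to reach 0.67: n' = 0.67(1 − 0.4516) / [0.4516(1 − 0.67)] ≈ 2.4655
Total items = 2.4655 × 9 = 22.19, rounded up to 23.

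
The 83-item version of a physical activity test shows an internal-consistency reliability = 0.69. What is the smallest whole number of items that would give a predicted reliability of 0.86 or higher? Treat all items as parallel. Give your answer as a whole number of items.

n = 0.86(1 − 0.69) / [0.69(1 − 0.86)]
  = 0.2666 / 0.0966 = 2.7598
2.7598 × 83 = 229.06 → 230 items

230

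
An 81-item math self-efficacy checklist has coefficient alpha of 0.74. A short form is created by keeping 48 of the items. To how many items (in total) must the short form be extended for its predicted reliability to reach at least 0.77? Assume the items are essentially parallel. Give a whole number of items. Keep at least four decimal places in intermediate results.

Short-form reliability: n = 48/81 = 0.5926; r_48 = n·r/(1+(n−1)r) ≈ 0.6278
Length factor from the short form to reach 0.77: n' = 0.77(1 − 0.6278) / [0.6278(1 − 0.77)] ≈ 1.9848
Total items = 1.9848 × 48 = 95.27, rounded up to 96.

96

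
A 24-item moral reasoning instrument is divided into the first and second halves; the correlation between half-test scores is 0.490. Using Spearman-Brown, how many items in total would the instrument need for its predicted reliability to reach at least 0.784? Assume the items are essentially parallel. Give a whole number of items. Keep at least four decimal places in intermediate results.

46

r_full = 2(0.490)/(1 + 0.490) = 0.6577
Solve Spearman-Brown for n: n = 0.784(1 − 0.6577) / [0.6577(1 − 0.784)] = 1.8890
Required items = 1.8890 × 24 = 45.34, so 46 items.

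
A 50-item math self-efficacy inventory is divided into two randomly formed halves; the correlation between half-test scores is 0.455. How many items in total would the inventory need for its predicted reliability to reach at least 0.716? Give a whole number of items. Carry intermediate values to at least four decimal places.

r_full = 2(0.455)/(1 + 0.455) = 0.6254
n = r_tgt(1 − r_full) / [r_full(1 − r_tgt)] = 0.716 × 0.3746 / (0.6254 × 0.284) ≈ 1.5101
Items = 1.5101 × 50 ≈ 75.50 → 76

76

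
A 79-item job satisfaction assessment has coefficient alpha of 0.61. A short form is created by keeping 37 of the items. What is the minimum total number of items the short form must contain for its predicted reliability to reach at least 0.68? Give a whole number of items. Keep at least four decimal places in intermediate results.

First, r for the 37-item form: n = 37/79 = 0.4684, so r_37 = 0.4684·0.61/(1 + (0.4684 − 1)·0.61) = 0.4228
Then solve for n' with r_old = 0.4228, r_target = 0.68: n' = 0.68(1 − 0.4228)/[0.4228(1 − 0.68)] = 2.9010
Items = 2.9010 × 37 ≈ 107.34 → 108

108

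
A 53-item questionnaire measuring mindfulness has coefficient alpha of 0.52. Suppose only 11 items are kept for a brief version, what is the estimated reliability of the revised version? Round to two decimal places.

0.18

n = 11/53 = 0.2075
Spearman-Brown: r_new = n·r / (1 + (n − 1)·r)
r_new = (0.2075 × 0.52) / (1 + (0.2075 − 1) × 0.52)
     = 0.1079 / 0.5879 = 0.1835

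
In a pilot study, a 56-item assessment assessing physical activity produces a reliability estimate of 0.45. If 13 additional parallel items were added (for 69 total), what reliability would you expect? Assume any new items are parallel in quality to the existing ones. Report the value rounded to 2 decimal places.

0.50

n = 69/56 = 1.2321
Spearman-Brown: r_new = n·r / (1 + (n − 1)·r)
r_new = 1.2321·0.45 / [1 + (1.2321 − 1)·0.45]
r_new = 0.5544 / 1.1044 ≈ 0.5020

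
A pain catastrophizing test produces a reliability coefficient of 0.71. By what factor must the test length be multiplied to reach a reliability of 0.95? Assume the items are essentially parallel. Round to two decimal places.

7.76

Spearman-Brown solved for the length factor n:
n = r*(1 − r) / [ r (1 − r*) ]
n = 0.95 × (1 − 0.71) / [ 0.71 × (1 − 0.95) ]
n = 0.2755 / 0.0355 ≈ 7.7606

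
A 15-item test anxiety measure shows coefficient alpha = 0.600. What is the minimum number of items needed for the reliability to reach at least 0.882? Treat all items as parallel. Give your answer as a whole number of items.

75

n = [0.882 × 0.400] / [0.600 × 0.118]
  = 0.352800 / 0.070800 = 4.9831
Items needed = n × 15 = 4.9831 × 15 ≈ 74.75 → round up to 75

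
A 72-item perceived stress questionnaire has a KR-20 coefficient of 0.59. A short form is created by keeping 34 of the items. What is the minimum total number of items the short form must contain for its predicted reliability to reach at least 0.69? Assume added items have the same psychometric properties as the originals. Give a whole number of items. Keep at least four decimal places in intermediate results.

First, r for the 34-item form: n = 34/72 = 0.4722, so r_34 = 0.4722·0.59/(1 + (0.4722 − 1)·0.59) = 0.4046
Length factor from the short form to reach 0.69: n' = 0.69(1 − 0.4046) / [0.4046(1 − 0.69)] ≈ 3.2754
Items = 3.2754 × 34 ≈ 111.36 → 112

112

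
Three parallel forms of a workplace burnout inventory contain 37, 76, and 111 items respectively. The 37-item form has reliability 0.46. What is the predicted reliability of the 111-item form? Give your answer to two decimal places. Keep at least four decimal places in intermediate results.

0.72

The 76-item form is not needed; work directly from the 37-item form with n = 111/37 = 3.0000.
r_{111} = n·r / (1 + (n − 1)·r) = 1.3800 / 1.9200 ≈ 0.7188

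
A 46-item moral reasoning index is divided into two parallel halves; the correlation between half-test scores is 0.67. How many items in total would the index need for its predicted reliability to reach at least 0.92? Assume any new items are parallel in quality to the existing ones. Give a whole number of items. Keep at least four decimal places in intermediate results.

131

Corrected full-test reliability: r_full = 2 × 0.67 / (1 + 0.67) ≈ 0.8024
Solve Spearman-Brown for n: n = 0.92(1 − 0.8024) / [0.8024(1 − 0.92)] = 2.8320
Required items = 2.8320 × 46 = 130.27, so 131 items.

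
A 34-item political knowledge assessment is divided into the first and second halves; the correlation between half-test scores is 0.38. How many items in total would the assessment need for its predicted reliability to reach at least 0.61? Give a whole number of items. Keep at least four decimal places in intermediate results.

r_full = 2(0.38)/(1 + 0.38) = 0.5507
n = r_tgt(1 − r_full) / [r_full(1 − r_tgt)] = 0.61 × 0.4493 / (0.5507 × 0.39) ≈ 1.2761
Items = 1.2761 × 34 ≈ 43.39 → 44

44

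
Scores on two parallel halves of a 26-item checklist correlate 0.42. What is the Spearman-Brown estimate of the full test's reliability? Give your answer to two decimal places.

Each half is half the length of the full test, so the full test is n = 2 times a half.
r_full = 2r_hh / (1 + r_hh) = 2 × 0.42 / (1 + 0.42)
r_full = 0.8400 / 1.4200 ≈ 0.5915

0.59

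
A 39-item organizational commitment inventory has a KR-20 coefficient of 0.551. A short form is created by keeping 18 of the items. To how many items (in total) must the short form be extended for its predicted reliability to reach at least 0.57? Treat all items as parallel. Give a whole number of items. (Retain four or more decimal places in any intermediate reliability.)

43

First, r for the 18-item form: n = 18/39 = 0.4615, so r_18 = 0.4615·0.551/(1 + (0.4615 − 1)·0.551) = 0.3616
Length factor from the short form to reach 0.57: n' = 0.57(1 − 0.3616) / [0.3616(1 − 0.57)] ≈ 2.3403
Total items = 2.3403 × 18 = 42.13, rounded up to 43.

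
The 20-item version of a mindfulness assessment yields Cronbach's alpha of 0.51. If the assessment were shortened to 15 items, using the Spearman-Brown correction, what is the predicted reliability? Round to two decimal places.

n = 15/20 = 0.75
Apply the Spearman-Brown prophecy formula, r' = nr / [1 + (n − 1)r]:
r_new = 0.75·0.51 / [1 + (0.75 − 1)·0.51]
r_new = 0.3825 / 0.8725 ≈ 0.4384

0.44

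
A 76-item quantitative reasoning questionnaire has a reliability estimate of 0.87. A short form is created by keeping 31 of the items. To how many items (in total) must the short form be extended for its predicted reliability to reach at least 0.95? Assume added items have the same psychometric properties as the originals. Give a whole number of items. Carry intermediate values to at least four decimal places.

216

First, r for the 31-item form: n = 31/76 = 0.4079, so r_31 = 0.4079·0.87/(1 + (0.4079 − 1)·0.87) = 0.7319
Then solve for n' with r_old = 0.7319, r_target = 0.95: n' = 0.95(1 − 0.7319)/[0.7319(1 − 0.95)] = 6.9598
Total items = 6.9598 × 31 = 215.75, rounded up to 216.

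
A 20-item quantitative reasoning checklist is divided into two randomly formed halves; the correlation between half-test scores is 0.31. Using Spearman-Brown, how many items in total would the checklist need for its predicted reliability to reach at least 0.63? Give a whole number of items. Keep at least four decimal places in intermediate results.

38

r_full = 2(0.31)/(1 + 0.31) = 0.4733
Solve Spearman-Brown for n: n = 0.63(1 − 0.4733) / [0.4733(1 − 0.63)] = 1.8948
Items = 1.8948 × 20 ≈ 37.90 → 38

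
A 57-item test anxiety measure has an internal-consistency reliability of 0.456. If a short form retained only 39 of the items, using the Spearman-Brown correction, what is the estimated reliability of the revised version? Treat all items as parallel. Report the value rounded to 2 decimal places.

Length ratio n = 39/57 = 0.6842
Spearman-Brown: r_new = n·r / (1 + (n − 1)·r)
r_new = 0.6842·0.456 / [1 + (0.6842 − 1)·0.456]
     = 0.3120 / 0.8560 = 0.3645

0.36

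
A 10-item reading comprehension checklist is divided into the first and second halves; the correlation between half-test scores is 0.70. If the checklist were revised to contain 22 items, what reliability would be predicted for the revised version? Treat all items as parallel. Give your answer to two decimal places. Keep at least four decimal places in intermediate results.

Full-test reliability from the split-half r: r_full = 2(0.70)/(1 + 0.70) = 0.8235
Then adjust to 22 items: n = 22/10 = 2.2000
r_new = n·r_full / (1 + (n − 1)·r_full) = 1.8117 / 1.9882 ≈ 0.9112

0.91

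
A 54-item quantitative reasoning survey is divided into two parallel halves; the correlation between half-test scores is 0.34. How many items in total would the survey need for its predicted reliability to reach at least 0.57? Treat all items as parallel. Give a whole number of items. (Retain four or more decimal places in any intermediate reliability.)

Corrected full-test reliability: r_full = 2 × 0.34 / (1 + 0.34) ≈ 0.5075
n = r_tgt(1 − r_full) / [r_full(1 − r_tgt)] = 0.57 × 0.4925 / (0.5075 × 0.43) ≈ 1.2864
Required items = 1.2864 × 54 = 69.47, so 70 items.

70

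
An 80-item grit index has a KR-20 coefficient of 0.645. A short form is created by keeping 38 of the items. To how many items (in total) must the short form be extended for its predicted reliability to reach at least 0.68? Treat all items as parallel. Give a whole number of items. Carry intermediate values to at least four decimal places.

Short-form reliability: n = 38/80 = 0.4750; r_38 = n·r/(1+(n−1)r) ≈ 0.4632
Length factor from the short form to reach 0.68: n' = 0.68(1 − 0.4632) / [0.4632(1 − 0.68)] ≈ 2.4627
Items = 2.4627 × 38 ≈ 93.58 → 94

94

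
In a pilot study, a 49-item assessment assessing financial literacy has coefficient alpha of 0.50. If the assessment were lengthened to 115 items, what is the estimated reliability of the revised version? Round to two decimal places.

0.70

Length ratio n = 115/49 = 2.3469
r_new = 2.3469·0.50 / [1 + (2.3469 − 1)·0.50]
r_new = 1.1735 / 1.6735 ≈ 0.7012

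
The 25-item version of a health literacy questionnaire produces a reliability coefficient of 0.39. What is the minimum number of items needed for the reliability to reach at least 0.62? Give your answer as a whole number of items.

64

Spearman-Brown solved for the length factor n:
n = r_target (1 − r_old) / [ r_old (1 − r_target) ]
n = [0.62 × 0.61] / [0.39 × 0.38]
n = 0.3782 / 0.1482 ≈ 2.5520
Items needed = n × 25 = 2.5520 × 25 ≈ 63.80 → round up to 64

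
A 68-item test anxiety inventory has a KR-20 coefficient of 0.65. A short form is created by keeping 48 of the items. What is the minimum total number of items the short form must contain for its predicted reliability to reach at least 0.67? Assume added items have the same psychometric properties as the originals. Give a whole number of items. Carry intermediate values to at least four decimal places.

Short-form reliability: n = 48/68 = 0.7059; r_48 = n·r/(1+(n−1)r) ≈ 0.5673
Then solve for n' with r_old = 0.5673, r_target = 0.67: n' = 0.67(1 − 0.5673)/[0.5673(1 − 0.67)] = 1.5486
Total items = 1.5486 × 48 = 74.33, rounded up to 75.

75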